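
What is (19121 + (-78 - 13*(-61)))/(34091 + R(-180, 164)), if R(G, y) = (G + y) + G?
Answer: 19836/33895 ≈ 0.58522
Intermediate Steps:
R(G, y) = y + 2*G
(19121 + (-78 - 13*(-61)))/(34091 + R(-180, 164)) = (19121 + (-78 - 13*(-61)))/(34091 + (164 + 2*(-180))) = (19121 + (-78 + 793))/(34091 + (164 - 360)) = (19121 + 715)/(34091 - 196) = 19836/33895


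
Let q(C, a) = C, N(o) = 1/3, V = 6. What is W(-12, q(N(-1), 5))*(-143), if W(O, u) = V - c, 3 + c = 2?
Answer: -1001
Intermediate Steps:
c = -1 (c = -3 + 2 = -1)
N(o) = ⅓
W(O, u) = 7 (W(O, u) = 6 - 1*(-1) = 6 + 1 = 7)
W(-12, q(N(-1), 5))*(-143) = 7*(-143) = -1001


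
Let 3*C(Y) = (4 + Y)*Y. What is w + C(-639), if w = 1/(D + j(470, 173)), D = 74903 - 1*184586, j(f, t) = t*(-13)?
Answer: 15139362659/111932 ≈ 1.3526e+5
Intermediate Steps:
C(Y) = Y*(4 + Y)/3 (C(Y) = ((4 + Y)*Y)/3 = (Y*(4 + Y))/3 = Y*(4 + Y)/3)
j(f, t) = -13*t
D = -109683 (D = 74903 - 184586 = -109683)
w = -1/111932 (w = 1/(-109683 - 13*173) = 1/(-109683 - 2249) = 1/(-111932) = -1/111932 ≈ -8.9340e-6)
w + C(-639) = -1/111932 + (1/3)*(-639)*(4 - 639) = -1/111932 + (1/3)*(-639)*(-635) = -1/111932 + 135255 = 15139362659/111932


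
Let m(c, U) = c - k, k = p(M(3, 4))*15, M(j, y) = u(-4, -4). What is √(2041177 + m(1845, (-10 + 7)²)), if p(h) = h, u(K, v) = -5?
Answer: √2043097 ≈ 1429.4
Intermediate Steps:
M(j, y) = -5
k = -75 (k = -5*15 = -75)
m(c, U) = 75 + c (m(c, U) = c - 1*(-75) = c + 75 = 75 + c)
√(2041177 + m(1845, (-10 + 7)²)) = √(2041177 + (75 + 1845)) = √(2041177 + 1920) = √2043097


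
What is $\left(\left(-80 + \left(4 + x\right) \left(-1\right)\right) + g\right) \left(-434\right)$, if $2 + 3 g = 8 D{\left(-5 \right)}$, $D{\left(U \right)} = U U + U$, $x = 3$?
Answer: $\frac{44702}{3} \approx 14901.0$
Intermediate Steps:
$D{\left(U \right)} = U + U^{2}$ ($D{\left(U \right)} = U^{2} + U = U + U^{2}$)
$g = \frac{158}{3}$ ($g = - \frac{2}{3} + \frac{8 \left(- 5 \left(1 - 5\right)\right)}{3} = - \frac{2}{3} + \frac{8 \left(\left(-5\right) \left(-4\right)\right)}{3} = - \frac{2}{3} + \frac{8 \cdot 20}{3} = - \frac{2}{3} + \frac{1}{3} \cdot 160 = - \frac{2}{3} + \frac{160}{3} = \frac{158}{3} \approx 52.667$)
$\left(\left(-80 + \left(4 + x\right) \left(-1\right)\right) + g\right) \left(-434\right) = \left(\left(-80 + \left(4 + 3\right) \left(-1\right)\right) + \frac{158}{3}\right) \left(-434\right) = \left(\left(-80 + 7 \left(-1\right)\right) + \frac{158}{3}\right) \left(-434\right) = \left(\left(-80 - 7\right) + \frac{158}{3}\right) \left(-434\right) = \left(-87 + \frac{158}{3}\right) \left(-434\right) = \left(- \frac{103}{3}\right) \left(-434\right) = \frac{44702}{3}$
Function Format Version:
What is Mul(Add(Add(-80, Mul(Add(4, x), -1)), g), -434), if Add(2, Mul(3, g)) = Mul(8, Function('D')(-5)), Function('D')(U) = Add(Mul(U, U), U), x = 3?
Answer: Rational(44702, 3) ≈ 14901.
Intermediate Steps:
Function('D')(U) = Add(U, Pow(U, 2)) (Function('D')(U) = Add(Pow(U, 2), U) = Add(U, Pow(U, 2)))
g = Rational(158, 3) (g = Add(Rational(-2, 3), Mul(Rational(1, 3), Mul(8, Mul(-5, Add(1, -5))))) = Add(Rational(-2, 3), Mul(Rational(1, 3), Mul(8, Mul(-5, -4)))) = Add(Rational(-2, 3), Mul(Rational(1, 3), Mul(8, 20))) = Add(Rational(-2, 3), Mul(Rational(1, 3), 160)) = Add(Rational(-2, 3), Rational(160, 3)) = Rational(158, 3) ≈ 52.667)
Mul(Add(Add(-80, Mul(Add(4, x), -1)), g), -434) = Mul(Add(Add(-80, Mul(Add(4, 3), -1)), Rational(158, 3)), -434) = Mul(Add(Add(-80, Mul(7, -1)), Rational(158, 3)), -434) = Mul(Add(Add(-80, -7), Rational(158, 3)), -434) = Mul(Add(-87, Rational(158, 3)), -434) = Mul(Rational(-103, 3), -434) = Rational(44702, 3)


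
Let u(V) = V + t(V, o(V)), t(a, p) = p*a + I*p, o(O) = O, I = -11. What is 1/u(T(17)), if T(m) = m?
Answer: 1/119 ≈ 0.0084034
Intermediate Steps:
t(a, p) = -11*p + a*p (t(a, p) = p*a - 11*p = a*p - 11*p = -11*p + a*p)
u(V) = V + V*(-11 + V)
1/u(T(17)) = 1/(17*(-10 + 17)) = 1/(17*7) = 1/119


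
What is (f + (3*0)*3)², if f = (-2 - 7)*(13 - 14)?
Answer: 81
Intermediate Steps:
f = 9 (f = -9*(-1) = 9)
(f + (3*0)*3)² = (9 + (3*0)*3)² = (9 + 0*3)² = (9 + 0)² = 9² = 81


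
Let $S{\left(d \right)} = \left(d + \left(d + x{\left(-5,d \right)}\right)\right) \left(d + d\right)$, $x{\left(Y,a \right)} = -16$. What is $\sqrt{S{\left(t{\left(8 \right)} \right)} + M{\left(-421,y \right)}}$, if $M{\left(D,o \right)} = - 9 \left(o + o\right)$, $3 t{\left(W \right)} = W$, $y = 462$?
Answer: $\frac{2 i \sqrt{18839}}{3} \approx 91.504 i$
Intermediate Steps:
$t{\left(W \right)} = \frac{W}{3}$
$M{\left(D,o \right)} = - 18 o$ ($M{\left(D,o \right)} = - 9 \cdot 2 o = - 18 o$)
$S{\left(d \right)} = 2 d \left(-16 + 2 d\right)$ ($S{\left(d \right)} = \left(d + \left(d - 16\right)\right) \left(d + d\right) = \left(d + \left(-16 + d\right)\right) 2 d = \left(-16 + 2 d\right) 2 d = 2 d \left(-16 + 2 d\right)$)
$\sqrt{S{\left(t{\left(8 \right)} \right)} + M{\left(-421,y \right)}} = \sqrt{4 \cdot \frac{1}{3} \cdot 8 \left(-8 + \frac{1}{3} \cdot 8\right) - 8316} = \sqrt{4 \cdot \frac{8}{3} \left(-8 + \frac{8}{3}\right) - 8316} = \sqrt{4 \cdot \frac{8}{3} \left(- \frac{16}{3}\right) - 8316} = \sqrt{- \frac{512}{9} - 8316} = \sqrt{- \frac{75356}{9}} = \frac{2 i \sqrt{18839}}{3}$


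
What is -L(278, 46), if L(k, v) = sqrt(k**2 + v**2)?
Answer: -10*sqrt(794) ≈ -281.78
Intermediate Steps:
-L(278, 46) = -sqrt(278**2 + 46**2) = -sqrt(77284 + 2116) = -sqrt(79400) = -10*sqrt(794)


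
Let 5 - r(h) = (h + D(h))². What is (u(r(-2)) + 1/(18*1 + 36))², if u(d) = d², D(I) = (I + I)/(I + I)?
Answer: 748225/2916 ≈ 256.59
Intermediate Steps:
D(I) = 1 (D(I) = (2*I)/((2*I)) = (2*I)*(1/(2*I)) = 1)
r(h) = 5 - (1 + h)² (r(h) = 5 - (h + 1)² = 5 - (1 + h)²)
(u(r(-2)) + 1/(18*1 + 36))² = ((5 - (1 - 2)²)² + 1/(18*1 + 36))² = ((5 - 1*(-1)²)² + 1/(18 + 36))² = ((5 - 1*1)² + 1/54)² = ((5 - 1)² + 1/54)² = (4² + 1/54)² = (16 + 1/54)² = (865/54)² = 748225/2916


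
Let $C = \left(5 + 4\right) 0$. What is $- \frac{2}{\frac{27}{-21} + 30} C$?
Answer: $0$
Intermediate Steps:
$C = 0$ ($C = 9 \cdot 0 = 0$)
$- \frac{2}{\frac{27}{-21} + 30} C = - \frac{2}{\frac{27}{-21} + 30} \cdot 0 = - \frac{2}{27 \left(- \frac{1}{21}\right) + 30} \cdot 0 = - \frac{2}{- \frac{9}{7} + 30} \cdot 0 = - \frac{2}{\frac{201}{7}} \cdot 0 = \left(-2\right) \frac{7}{201} \cdot 0 = \left(- \frac{14}{201}\right) 0 = 0$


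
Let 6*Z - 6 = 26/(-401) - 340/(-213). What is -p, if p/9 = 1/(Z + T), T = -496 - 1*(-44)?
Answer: 2306151/115498388 ≈ 0.019967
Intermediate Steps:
T = -452 (T = -496 + 44 = -452)
Z = 321640/256239 (Z = 1 + (26/(-401) - 340/(-213))/6 = 1 + (26*(-1/401) - 340*(-1/213))/6 = 1 + (-26/401 + 340/213)/6 = 1 + (⅙)*(130802/85413) = 1 + 65401/256239 = 321640/256239 ≈ 1.2552)
p = -2306151/115498388 (p = 9/(321640/256239 - 452) = 9/(-115498388/256239) = 9*(-256239/115498388) = -2306151/115498388 ≈ -0.019967)
-p = -1*(-2306151/115498388) = 2306151/115498388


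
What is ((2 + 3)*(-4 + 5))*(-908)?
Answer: -4540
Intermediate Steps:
((2 + 3)*(-4 + 5))*(-908) = (5*1)*(-908) = 5*(-908) = -4540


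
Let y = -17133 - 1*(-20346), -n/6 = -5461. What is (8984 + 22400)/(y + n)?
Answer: 31384/35979 ≈ 0.87229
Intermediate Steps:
n = 32766 (n = -6*(-5461) = 32766)
y = 3213 (y = -17133 + 20346 = 3213)
(8984 + 22400)/(y + n) = (8984 + 22400)/(3213 + 32766) = 31384/35979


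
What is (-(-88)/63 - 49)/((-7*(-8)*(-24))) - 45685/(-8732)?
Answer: 973606897/184838976 ≈ 5.2673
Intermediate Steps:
(-(-88)/63 - 49)/((-7*(-8)*(-24))) - 45685/(-8732) = (-(-88)/63 - 49)/((56*(-24))) - 45685*(-1/8732) = (-4*(-22/63) - 49)/(-1344) + 45685/8732 = (88/63 - 49)*(-1/1344) + 45685/8732 = -2999/63*(-1/1344) + 45685/8732 = 2999/84672 + 45685/8732 = 973606897/184838976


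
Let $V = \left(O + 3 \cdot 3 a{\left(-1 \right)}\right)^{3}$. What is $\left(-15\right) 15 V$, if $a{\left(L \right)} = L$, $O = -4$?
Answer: $494325$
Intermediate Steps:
$V = -2197$ ($V = \left(-4 + 3 \cdot 3 \left(-1\right)\right)^{3} = \left(-4 + 9 \left(-1\right)\right)^{3} = \left(-4 - 9\right)^{3} = \left(-13\right)^{3} = -2197$)
$\left(-15\right) 15 V = \left(-15\right) 15 \left(-2197\right) = \left(-225\right) \left(-2197\right) = 494325$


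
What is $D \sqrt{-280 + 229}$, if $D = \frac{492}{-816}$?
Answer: $- \frac{41 i \sqrt{51}}{68} \approx - 4.3059 i$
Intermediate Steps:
$D = - \frac{41}{68}$ ($D = 492 \left(- \frac{1}{816}\right) = - \frac{41}{68} \approx -0.60294$)
$D \sqrt{-280 + 229} = - \frac{41 \sqrt{-280 + 229}}{68} = - \frac{41 \sqrt{-51}}{68} = - \frac{41 i \sqrt{51}}{68}$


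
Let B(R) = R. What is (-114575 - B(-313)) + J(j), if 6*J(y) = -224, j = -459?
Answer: -342898/3 ≈ -1.1430e+5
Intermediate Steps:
J(y) = -112/3 (J(y) = (⅙)*(-224) = -112/3)
(-114575 - B(-313)) + J(j) = (-114575 - 1*(-313)) - 112/3 = (-114575 + 313) - 112/3 = -114262 - 112/3 = -342898/3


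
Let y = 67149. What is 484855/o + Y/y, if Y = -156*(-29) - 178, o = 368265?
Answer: 2277200539/1648575099 ≈ 1.3813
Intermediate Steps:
Y = 4346 (Y = 4524 - 178 = 4346)
484855/o + Y/y = 484855/368265 + 4346/67149 = 484855*(1/368265) + 4346*(1/67149) = 96971/73653 + 4346/67149 = 2277200539/1648575099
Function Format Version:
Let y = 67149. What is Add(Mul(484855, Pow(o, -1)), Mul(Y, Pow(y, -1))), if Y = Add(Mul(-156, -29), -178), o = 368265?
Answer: Rational(2277200539, 1648575099) ≈ 1.3813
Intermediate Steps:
Y = 4346 (Y = Add(4524, -178) = 4346)
Add(Mul(484855, Pow(o, -1)), Mul(Y, Pow(y, -1))) = Add(Mul(484855, Pow(368265, -1)), Mul(4346, Pow(67149, -1))) = Add(Mul(484855, Rational(1, 368265)), Mul(4346, Rational(1, 67149))) = Add(Rational(96971, 73653), Rational(4346, 67149)) = Rational(2277200539, 1648575099)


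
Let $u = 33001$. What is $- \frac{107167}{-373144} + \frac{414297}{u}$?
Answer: $\frac{158129057935}{12314125144} \approx 12.841$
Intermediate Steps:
$- \frac{107167}{-373144} + \frac{414297}{u} = - \frac{107167}{-373144} + \frac{414297}{33001} = \left(-107167\right) \left(- \frac{1}{373144}\right) + 414297 \cdot \frac{1}{33001} = \frac{107167}{373144} + \frac{414297}{33001} = \frac{158129057935}{12314125144}$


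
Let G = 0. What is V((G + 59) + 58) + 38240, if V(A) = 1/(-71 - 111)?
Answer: 6959679/182 ≈ 38240.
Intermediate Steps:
V(A) = -1/182 (V(A) = 1/(-182) = -1/182)
V((G + 59) + 58) + 38240 = -1/182 + 38240 = 6959679/182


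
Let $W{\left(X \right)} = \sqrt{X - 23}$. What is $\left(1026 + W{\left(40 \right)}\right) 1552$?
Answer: $1592352 + 1552 \sqrt{17} \approx 1.5988 \cdot 10^{6}$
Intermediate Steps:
$W{\left(X \right)} = \sqrt{-23 + X}$
$\left(1026 + W{\left(40 \right)}\right) 1552 = \left(1026 + \sqrt{-23 + 40}\right) 1552 = \left(1026 + \sqrt{17}\right) 1552 = 1592352 + 1552 \sqrt{17}$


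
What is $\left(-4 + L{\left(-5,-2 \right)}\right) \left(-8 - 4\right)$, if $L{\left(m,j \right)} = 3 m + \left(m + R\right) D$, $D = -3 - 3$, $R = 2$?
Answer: $12$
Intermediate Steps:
$D = -6$
$L{\left(m,j \right)} = -12 - 3 m$ ($L{\left(m,j \right)} = 3 m + \left(m + 2\right) \left(-6\right) = 3 m + \left(2 + m\right) \left(-6\right) = 3 m - \left(12 + 6 m\right) = -12 - 3 m$)
$\left(-4 + L{\left(-5,-2 \right)}\right) \left(-8 - 4\right) = \left(-4 - -3\right) \left(-8 - 4\right) = \left(-4 + \left(-12 + 15\right)\right) \left(-8 - 4\right) = \left(-4 + 3\right) \left(-12\right) = \left(-1\right) \left(-12\right) = 12$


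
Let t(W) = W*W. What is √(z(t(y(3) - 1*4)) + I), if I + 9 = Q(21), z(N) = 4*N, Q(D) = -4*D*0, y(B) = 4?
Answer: 3*I ≈ 3.0*I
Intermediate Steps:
t(W) = W²
Q(D) = 0
I = -9 (I = -9 + 0 = -9)
√(z(t(y(3) - 1*4)) + I) = √(4*(4 - 1*4)² - 9) = √(4*(4 - 4)² - 9) = √(4*0² - 9) = √(4*0 - 9) = √(0 - 9) = √(-9) = 3*I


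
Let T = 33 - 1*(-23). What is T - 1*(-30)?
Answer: 86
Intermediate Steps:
T = 56 (T = 33 + 23 = 56)
T - 1*(-30) = 56 - 1*(-30) = 56 + 30 = 86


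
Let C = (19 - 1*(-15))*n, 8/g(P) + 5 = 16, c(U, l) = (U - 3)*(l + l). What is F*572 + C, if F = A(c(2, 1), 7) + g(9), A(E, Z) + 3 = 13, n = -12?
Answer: 5728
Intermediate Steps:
c(U, l) = 2*l*(-3 + U) (c(U, l) = (-3 + U)*(2*l) = 2*l*(-3 + U))
g(P) = 8/11 (g(P) = 8/(-5 + 16) = 8/11)
A(E, Z) = 10 (A(E, Z) = -3 + 13 = 10)
F = 118/11 (F = 10 + 8/11 = 118/11 ≈ 10.727)
C = -408 (C = (19 - 1*(-15))*(-12) = (19 + 15)*(-12) = 34*(-12) = -408)
F*572 + C = (118/11)*572 - 408 = 6136 - 408 = 5728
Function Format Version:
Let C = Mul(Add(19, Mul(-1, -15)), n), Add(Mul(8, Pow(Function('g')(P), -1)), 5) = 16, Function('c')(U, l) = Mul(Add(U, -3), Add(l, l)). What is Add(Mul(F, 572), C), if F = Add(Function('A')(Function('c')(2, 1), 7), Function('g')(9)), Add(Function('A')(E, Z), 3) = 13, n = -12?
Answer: 5728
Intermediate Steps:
Function('c')(U, l) = Mul(2, l, Add(-3, U)) (Function('c')(U, l) = Mul(Add(-3, U), Mul(2, l)) = Mul(2, l, Add(-3, U)))
Function('g')(P) = Rational(8, 11) (Function('g')(P) = Mul(8, Pow(Add(-5, 16), -1)) = Mul(8, Pow(11, -1)) = Mul(8, Rational(1, 11)) = Rational(8, 11))
Function('A')(E, Z) = 10 (Function('A')(E, Z) = Add(-3, 13) = 10)
F = Rational(118, 11) (F = Add(10, Rational(8, 11)) = Rational(118, 11) ≈ 10.727)
C = -408 (C = Mul(Add(19, Mul(-1, -15)), -12) = Mul(Add(19, 15), -12) = Mul(34, -12) = -408)
Add(Mul(F, 572), C) = Add(Mul(Rational(118, 11), 572), -408) = Add(6136, -408) = 5728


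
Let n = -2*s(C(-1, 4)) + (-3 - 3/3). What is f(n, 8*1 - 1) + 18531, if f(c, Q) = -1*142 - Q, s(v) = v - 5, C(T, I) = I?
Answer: 18382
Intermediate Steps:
s(v) = -5 + v
n = -2 (n = -2*(-5 + 4) + (-3 - 3/3) = -2*(-1) + (-3 - 3*⅓) = 2 + (-3 - 1) = 2 - 4 = -2)
f(c, Q) = -142 - Q
f(n, 8*1 - 1) + 18531 = (-142 - (8*1 - 1)) + 18531 = (-142 - (8 - 1)) + 18531 = (-142 - 1*7) + 18531 = (-142 - 7) + 18531 = -149 + 18531 = 18382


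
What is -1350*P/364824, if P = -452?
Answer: 2825/1689 ≈ 1.6726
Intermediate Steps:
-1350*P/364824 = -1350*(-452)/364824 = 610200*(1/364824) = 2825/1689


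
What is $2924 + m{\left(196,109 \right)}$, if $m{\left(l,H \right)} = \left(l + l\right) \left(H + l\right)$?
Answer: $122484$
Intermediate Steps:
$m{\left(l,H \right)} = 2 l \left(H + l\right)$
$2924 + m{\left(196,109 \right)} = 2924 + 2 \cdot 196 \left(109 + 196\right) = 2924 + 2 \cdot 196 \cdot 305 = 2924 + 119560 = 122484$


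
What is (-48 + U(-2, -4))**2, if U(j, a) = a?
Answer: 2704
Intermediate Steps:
(-48 + U(-2, -4))**2 = (-48 - 4)**2 = (-52)**2 = 2704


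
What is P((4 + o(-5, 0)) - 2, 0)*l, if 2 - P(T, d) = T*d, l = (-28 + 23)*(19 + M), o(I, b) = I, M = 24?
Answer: -430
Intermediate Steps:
l = -215 (l = (-28 + 23)*(19 + 24) = -5*43 = -215)
P(T, d) = 2 - T*d
P((4 + o(-5, 0)) - 2, 0)*l = (2 - 1*((4 - 5) - 2)*0)*(-215) = (2 - 1*(-1 - 2)*0)*(-215) = (2 - 1*(-3)*0)*(-215) = (2 + 0)*(-215) = 2*(-215) = -430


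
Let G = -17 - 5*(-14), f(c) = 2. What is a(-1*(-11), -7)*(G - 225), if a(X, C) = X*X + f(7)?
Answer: -21156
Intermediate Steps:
G = 53 (G = -17 + 70 = 53)
a(X, C) = 2 + X² (a(X, C) = X*X + 2 = X² + 2 = 2 + X²)
a(-1*(-11), -7)*(G - 225) = (2 + (-1*(-11))²)*(53 - 225) = (2 + 11²)*(-172) = (2 + 121)*(-172) = 123*(-172) = -21156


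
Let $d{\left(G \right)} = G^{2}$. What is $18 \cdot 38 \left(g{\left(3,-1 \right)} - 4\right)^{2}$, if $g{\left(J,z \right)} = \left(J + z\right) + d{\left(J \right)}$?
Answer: $33516$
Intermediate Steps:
$g{\left(J,z \right)} = J + z + J^{2}$ ($g{\left(J,z \right)} = \left(J + z\right) + J^{2} = J + z + J^{2}$)
$18 \cdot 38 \left(g{\left(3,-1 \right)} - 4\right)^{2} = 18 \cdot 38 \left(\left(3 - 1 + 3^{2}\right) - 4\right)^{2} = 684 \left(\left(3 - 1 + 9\right) - 4\right)^{2} = 684 \left(11 - 4\right)^{2} = 684 \cdot 7^{2} = 684 \cdot 49 = 33516$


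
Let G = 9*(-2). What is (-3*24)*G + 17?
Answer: 1313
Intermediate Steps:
G = -18
(-3*24)*G + 17 = -3*24*(-18) + 17 = -72*(-18) + 17 = 1296 + 17 = 1313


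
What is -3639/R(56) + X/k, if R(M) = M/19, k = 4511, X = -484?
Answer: -311922155/252616 ≈ -1234.8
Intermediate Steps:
R(M) = M/19 (R(M) = M*(1/19) = M/19)
-3639/R(56) + X/k = -3639/((1/19)*56) - 484/4511 = -3639/56/19 - 484*1/4511 = -3639*19/56 - 484/4511 = -69141/56 - 484/4511 = -311922155/252616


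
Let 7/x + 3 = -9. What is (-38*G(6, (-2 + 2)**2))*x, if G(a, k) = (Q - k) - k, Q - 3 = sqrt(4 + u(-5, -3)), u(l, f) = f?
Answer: 266/3 ≈ 88.667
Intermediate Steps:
x = -7/12 (x = 7/(-3 - 9) = 7/(-12) = 7*(-1/12) = -7/12 ≈ -0.58333)
Q = 4 (Q = 3 + sqrt(4 - 3) = 3 + sqrt(1) = 3 + 1 = 4)
G(a, k) = 4 - 2*k (G(a, k) = (4 - k) - k = 4 - 2*k)
(-38*G(6, (-2 + 2)**2))*x = -38*(4 - 2*(-2 + 2)**2)*(-7/12) = -38*(4 - 2*0**2)*(-7/12) = -38*(4 - 2*0)*(-7/12) = -38*(4 + 0)*(-7/12) = -38*4*(-7/12) = -152*(-7/12) = 266/3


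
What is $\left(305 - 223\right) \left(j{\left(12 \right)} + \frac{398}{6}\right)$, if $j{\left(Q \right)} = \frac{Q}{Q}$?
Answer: $\frac{16564}{3} \approx 5521.3$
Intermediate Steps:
$j{\left(Q \right)} = 1$
$\left(305 - 223\right) \left(j{\left(12 \right)} + \frac{398}{6}\right) = \left(305 - 223\right) \left(1 + \frac{398}{6}\right) = 82 \left(1 + 398 \cdot \frac{1}{6}\right) = 82 \left(1 + \frac{199}{3}\right) = 82 \cdot \frac{202}{3} = \frac{16564}{3}$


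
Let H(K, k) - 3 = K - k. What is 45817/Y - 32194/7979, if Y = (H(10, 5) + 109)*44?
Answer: 199839131/41075892 ≈ 4.8651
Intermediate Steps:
H(K, k) = 3 + K - k (H(K, k) = 3 + (K - k) = 3 + K - k)
Y = 5148 (Y = ((3 + 10 - 1*5) + 109)*44 = ((3 + 10 - 5) + 109)*44 = (8 + 109)*44 = 117*44 = 5148)
45817/Y - 32194/7979 = 45817/5148 - 32194/7979 = 199839131/41075892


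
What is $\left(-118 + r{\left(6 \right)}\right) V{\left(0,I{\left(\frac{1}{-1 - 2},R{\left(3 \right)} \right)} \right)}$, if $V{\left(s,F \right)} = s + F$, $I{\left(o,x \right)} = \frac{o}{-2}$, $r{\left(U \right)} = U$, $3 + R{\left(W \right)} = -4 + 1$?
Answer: $- \frac{56}{3} \approx -18.667$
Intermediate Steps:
$R{\left(W \right)} = -6$ ($R{\left(W \right)} = -3 + \left(-4 + 1\right) = -3 - 3 = -6$)
$I{\left(o,x \right)} = - \frac{o}{2}$ ($I{\left(o,x \right)} = o \left(- \frac{1}{2}\right) = - \frac{o}{2}$)
$V{\left(s,F \right)} = F + s$
$\left(-118 + r{\left(6 \right)}\right) V{\left(0,I{\left(\frac{1}{-1 - 2},R{\left(3 \right)} \right)} \right)} = \left(-118 + 6\right) \left(- \frac{1}{2 \left(-1 - 2\right)} + 0\right) = - 112 \left(- \frac{1}{2 \left(-3\right)} + 0\right) = - 112 \left(\left(- \frac{1}{2}\right) \left(- \frac{1}{3}\right) + 0\right) = - 112 \left(\frac{1}{6} + 0\right) = \left(-112\right) \frac{1}{6} = - \frac{56}{3}$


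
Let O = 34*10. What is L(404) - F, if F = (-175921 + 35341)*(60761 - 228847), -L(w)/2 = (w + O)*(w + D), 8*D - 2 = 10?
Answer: -23630133264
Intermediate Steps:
D = 3/2 (D = 1/4 + (1/8)*10 = 1/4 + 5/4 = 3/2 ≈ 1.5000)
O = 340
L(w) = -2*(340 + w)*(3/2 + w) (L(w) = -2*(w + 340)*(w + 3/2) = -2*(340 + w)*(3/2 + w))
F = 23629529880 (F = -140580*(-168086) = 23629529880)
L(404) - F = (-1020 - 683*404 - 2*404**2) - 1*23629529880 = (-1020 - 275932 - 2*163216) - 23629529880 = (-1020 - 275932 - 326432) - 23629529880 = -603384 - 23629529880 = -23630133264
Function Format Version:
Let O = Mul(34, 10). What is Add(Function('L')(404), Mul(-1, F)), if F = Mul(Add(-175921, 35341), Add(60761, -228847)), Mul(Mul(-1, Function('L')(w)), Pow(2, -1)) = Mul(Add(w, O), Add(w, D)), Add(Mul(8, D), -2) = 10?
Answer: -23630133264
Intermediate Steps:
D = Rational(3, 2) (D = Add(Rational(1, 4), Mul(Rational(1, 8), 10)) = Add(Rational(1, 4), Rational(5, 4)) = Rational(3, 2) ≈ 1.5000)
O = 340
Function('L')(w) = Mul(-2, Add(340, w), Add(Rational(3, 2), w)) (Function('L')(w) = Mul(-2, Mul(Add(w, 340), Add(w, Rational(3, 2)))) = Mul(-2, Mul(Add(340, w), Add(Rational(3, 2), w))) = Mul(-2, Add(340, w), Add(Rational(3, 2), w)))
F = 23629529880 (F = Mul(-140580, -168086) = 23629529880)
Add(Function('L')(404), Mul(-1, F)) = Add(Add(-1020, Mul(-683, 404), Mul(-2, Pow(404, 2))), Mul(-1, 23629529880)) = Add(Add(-1020, -275932, Mul(-2, 163216)), -23629529880) = Add(Add(-1020, -275932, -326432), -23629529880) = Add(-603384, -23629529880) = -23630133264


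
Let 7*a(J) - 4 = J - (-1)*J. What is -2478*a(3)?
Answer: -3540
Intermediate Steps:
a(J) = 4/7 + 2*J/7 (a(J) = 4/7 + (J - (-1)*J)/7 = 4/7 + (J + J)/7 = 4/7 + (2*J)/7 = 4/7 + 2*J/7)
-2478*a(3) = -2478*(4/7 + (2/7)*3) = -2478*(4/7 + 6/7) = -2478*10/7 = -3540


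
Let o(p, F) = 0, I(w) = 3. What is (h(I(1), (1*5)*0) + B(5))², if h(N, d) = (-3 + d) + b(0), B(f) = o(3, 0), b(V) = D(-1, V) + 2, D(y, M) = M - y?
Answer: 0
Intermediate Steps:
b(V) = 3 + V (b(V) = (V - 1*(-1)) + 2 = (V + 1) + 2 = (1 + V) + 2 = 3 + V)
B(f) = 0
h(N, d) = d (h(N, d) = (-3 + d) + (3 + 0) = (-3 + d) + 3 = d)
(h(I(1), (1*5)*0) + B(5))² = ((1*5)*0 + 0)² = (5*0 + 0)² = (0 + 0)² = 0² = 0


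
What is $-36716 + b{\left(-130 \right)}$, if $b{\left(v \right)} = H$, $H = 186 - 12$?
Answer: $-36542$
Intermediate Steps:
$H = 174$
$b{\left(v \right)} = 174$
$-36716 + b{\left(-130 \right)} = -36716 + 174 = -36542$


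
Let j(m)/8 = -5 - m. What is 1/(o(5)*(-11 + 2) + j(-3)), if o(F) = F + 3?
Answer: -1/88 ≈ -0.011364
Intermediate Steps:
o(F) = 3 + F
j(m) = -40 - 8*m (j(m) = 8*(-5 - m) = -40 - 8*m)
1/(o(5)*(-11 + 2) + j(-3)) = 1/((3 + 5)*(-11 + 2) + (-40 - 8*(-3))) = 1/(8*(-9) + (-40 + 24)) = 1/(-72 - 16) = 1/(-88) = -1/88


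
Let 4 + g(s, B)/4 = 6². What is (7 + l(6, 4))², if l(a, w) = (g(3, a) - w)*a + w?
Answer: 570025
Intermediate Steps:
g(s, B) = 128 (g(s, B) = -16 + 4*6² = -16 + 4*36 = -16 + 144 = 128)
l(a, w) = w + a*(128 - w) (l(a, w) = (128 - w)*a + w = a*(128 - w) + w = w + a*(128 - w))
(7 + l(6, 4))² = (7 + (4 + 128*6 - 1*6*4))² = (7 + (4 + 768 - 24))² = (7 + 748)² = 755² = 570025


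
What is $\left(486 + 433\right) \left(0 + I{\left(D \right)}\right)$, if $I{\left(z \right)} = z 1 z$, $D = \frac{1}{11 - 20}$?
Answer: $\frac{919}{81} \approx 11.346$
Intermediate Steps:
$D = - \frac{1}{9}$ ($D = \frac{1}{-9} = - \frac{1}{9} \approx -0.11111$)
$I{\left(z \right)} = z^{2}$ ($I{\left(z \right)} = z z = z^{2}$)
$\left(486 + 433\right) \left(0 + I{\left(D \right)}\right) = \left(486 + 433\right) \left(0 + \left(- \frac{1}{9}\right)^{2}\right) = 919 \left(0 + \frac{1}{81}\right) = 919 \cdot \frac{1}{81} = \frac{919}{81}$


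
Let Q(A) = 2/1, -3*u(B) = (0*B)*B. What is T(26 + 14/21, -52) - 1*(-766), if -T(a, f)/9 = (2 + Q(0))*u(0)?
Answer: 766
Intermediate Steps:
u(B) = 0 (u(B) = -0*B*B/3 = -0*B = -⅓*0 = 0)
Q(A) = 2 (Q(A) = 2*1 = 2)
T(a, f) = 0 (T(a, f) = -9*(2 + 2)*0 = -36*0 = -9*0 = 0)
T(26 + 14/21, -52) - 1*(-766) = 0 - 1*(-766) = 0 + 766 = 766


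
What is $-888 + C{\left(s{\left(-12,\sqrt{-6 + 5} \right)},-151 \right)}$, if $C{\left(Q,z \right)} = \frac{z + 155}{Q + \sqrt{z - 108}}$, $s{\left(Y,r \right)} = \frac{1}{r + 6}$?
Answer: $\frac{148 \left(-35 + 6 i - 222 i \sqrt{259}\right)}{6 - i + 37 i \sqrt{259}} \approx -888.0 - 0.24894 i$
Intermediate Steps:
$s{\left(Y,r \right)} = \frac{1}{6 + r}$
$C{\left(Q,z \right)} = \frac{155 + z}{Q + \sqrt{-108 + z}}$
$-888 + C{\left(s{\left(-12,\sqrt{-6 + 5} \right)},-151 \right)} = -888 + \frac{155 - 151}{\frac{1}{6 + \sqrt{-6 + 5}} + \sqrt{-108 - 151}} = -888 + \frac{1}{\frac{1}{6 + \sqrt{-1}} + \sqrt{-259}} \cdot 4 = -888 + \frac{1}{\frac{1}{6 + i} + i \sqrt{259}} \cdot 4 = -888 + \frac{1}{\frac{6 - i}{37} + i \sqrt{259}} \cdot 4 = -888 + \frac{4}{\frac{6 - i}{37} + i \sqrt{259}}$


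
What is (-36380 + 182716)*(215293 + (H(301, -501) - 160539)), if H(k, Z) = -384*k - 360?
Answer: -8954299840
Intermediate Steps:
H(k, Z) = -360 - 384*k
(-36380 + 182716)*(215293 + (H(301, -501) - 160539)) = (-36380 + 182716)*(215293 + ((-360 - 384*301) - 160539)) = 146336*(215293 + ((-360 - 115584) - 160539)) = 146336*(215293 + (-115944 - 160539)) = 146336*(215293 - 276483) = 146336*(-61190) = -8954299840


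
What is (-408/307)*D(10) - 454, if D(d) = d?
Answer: -143458/307 ≈ -467.29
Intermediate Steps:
(-408/307)*D(10) - 454 = -408/307*10 - 454 = -4080/307 - 454 = -143458/307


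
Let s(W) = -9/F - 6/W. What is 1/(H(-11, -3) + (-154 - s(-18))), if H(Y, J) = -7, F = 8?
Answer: -24/3845 ≈ -0.0062419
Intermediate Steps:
s(W) = -9/8 - 6/W
1/(H(-11, -3) + (-154 - s(-18))) = 1/(-7 + (-154 - (-9/8 - 6/(-18)))) = 1/(-7 + (-154 - (-9/8 - 6*(-1/18)))) = 1/(-7 + (-154 - (-9/8 + ⅓))) = 1/(-7 + (-154 - 1*(-19/24))) = 1/(-7 + (-154 + 19/24)) = 1/(-7 - 3677/24) = 1/(-3845/24) = -24/3845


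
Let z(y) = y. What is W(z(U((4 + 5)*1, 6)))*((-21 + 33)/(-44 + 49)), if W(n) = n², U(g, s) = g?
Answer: 972/5 ≈ 194.40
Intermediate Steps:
W(z(U((4 + 5)*1, 6)))*((-21 + 33)/(-44 + 49)) = ((4 + 5)*1)²*((-21 + 33)/(-44 + 49)) = (9*1)²*(12/5) = 9²*(12*(⅕)) = 81*(12/5) = 972/5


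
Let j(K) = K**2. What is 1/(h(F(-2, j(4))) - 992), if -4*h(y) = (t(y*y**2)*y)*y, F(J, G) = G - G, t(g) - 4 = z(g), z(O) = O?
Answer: -1/992 ≈ -0.0010081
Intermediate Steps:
t(g) = 4 + g
F(J, G) = 0
h(y) = -y**2*(4 + y**3)/4 (h(y) = -(4 + y*y**2)*y*y/4 = -(4 + y**3)*y*y/4 = -y*(4 + y**3)*y/4 = -y**2*(4 + y**3)/4)
1/(h(F(-2, j(4))) - 992) = 1/((-1*0**2 - 1/4*0**5) - 992) = 1/((-1*0 - 1/4*0) - 992) = 1/((0 + 0) - 992) = 1/(0 - 992) = 1/(-992) = -1/992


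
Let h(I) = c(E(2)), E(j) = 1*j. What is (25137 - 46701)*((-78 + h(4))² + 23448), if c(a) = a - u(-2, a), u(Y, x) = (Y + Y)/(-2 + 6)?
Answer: -626930172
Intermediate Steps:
u(Y, x) = Y/2 (u(Y, x) = (2*Y)/4 = (2*Y)*(¼) = Y/2)
E(j) = j
c(a) = 1 + a (c(a) = a - (-2)/2 = a - 1*(-1) = a + 1 = 1 + a)
h(I) = 3 (h(I) = 1 + 2 = 3)
(25137 - 46701)*((-78 + h(4))² + 23448) = (25137 - 46701)*((-78 + 3)² + 23448) = -21564*((-75)² + 23448) = -21564*(5625 + 23448) = -21564*29073 = -626930172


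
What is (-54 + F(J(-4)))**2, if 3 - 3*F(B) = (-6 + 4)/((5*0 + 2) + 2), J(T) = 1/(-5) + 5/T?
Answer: 100489/36 ≈ 2791.4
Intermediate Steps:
J(T) = -1/5 + 5/T (J(T) = 1*(-1/5) + 5/T = -1/5 + 5/T)
F(B) = 7/6 (F(B) = 1 - (-6 + 4)/(3*((5*0 + 2) + 2)) = 1 - (-2)/(3*((0 + 2) + 2)) = 1 - (-2)/(3*(2 + 2)) = 1 - (-2)/(3*4) = 1 - 1/3*(-1/2) = 1 + 1/6 = 7/6)
(-54 + F(J(-4)))**2 = (-54 + 7/6)**2 = (-317/6)**2 = 100489/36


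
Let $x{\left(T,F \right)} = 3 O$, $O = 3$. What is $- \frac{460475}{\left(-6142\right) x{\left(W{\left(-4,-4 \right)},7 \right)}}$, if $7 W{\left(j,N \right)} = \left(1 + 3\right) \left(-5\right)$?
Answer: $\frac{460475}{55278} \approx 8.3302$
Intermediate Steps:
$W{\left(j,N \right)} = - \frac{20}{7}$ ($W{\left(j,N \right)} = \frac{\left(1 + 3\right) \left(-5\right)}{7} = \frac{4 \left(-5\right)}{7} = \frac{1}{7} \left(-20\right) = - \frac{20}{7}$)
$x{\left(T,F \right)} = 9$ ($x{\left(T,F \right)} = 3 \cdot 3 = 9$)
$- \frac{460475}{\left(-6142\right) x{\left(W{\left(-4,-4 \right)},7 \right)}} = - \frac{460475}{\left(-6142\right) 9} = - \frac{460475}{-55278} = \left(-460475\right) \left(- \frac{1}{55278}\right) = \frac{460475}{55278}$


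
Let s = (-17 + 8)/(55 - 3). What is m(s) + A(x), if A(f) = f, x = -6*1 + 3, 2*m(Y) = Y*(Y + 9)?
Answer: -20355/5408 ≈ -3.7639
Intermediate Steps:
s = -9/52 ≈ -0.17308
m(Y) = Y*(9 + Y)/2 (m(Y) = (Y*(Y + 9))/2 = (Y*(9 + Y))/2 = Y*(9 + Y)/2)
x = -3 (x = -6 + 3 = -3)
m(s) + A(x) = (1/2)*(-9/52)*(9 - 9/52) - 3 = (1/2)*(-9/52)*(459/52) - 3 = -4131/5408 - 3 = -20355/5408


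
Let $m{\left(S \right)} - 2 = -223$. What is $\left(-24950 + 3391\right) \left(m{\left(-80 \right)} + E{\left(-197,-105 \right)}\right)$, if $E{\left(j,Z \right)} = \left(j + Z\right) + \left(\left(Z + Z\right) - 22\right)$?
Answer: $16277045$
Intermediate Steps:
$m{\left(S \right)} = -221$ ($m{\left(S \right)} = 2 - 223 = -221$)
$E{\left(j,Z \right)} = -22 + j + 3 Z$ ($E{\left(j,Z \right)} = \left(Z + j\right) + \left(2 Z - 22\right) = \left(Z + j\right) + \left(-22 + 2 Z\right) = -22 + j + 3 Z$)
$\left(-24950 + 3391\right) \left(m{\left(-80 \right)} + E{\left(-197,-105 \right)}\right) = \left(-24950 + 3391\right) \left(-221 - 534\right) = - 21559 \left(-221 - 534\right) = \left(-21559\right) \left(-755\right) = 16277045$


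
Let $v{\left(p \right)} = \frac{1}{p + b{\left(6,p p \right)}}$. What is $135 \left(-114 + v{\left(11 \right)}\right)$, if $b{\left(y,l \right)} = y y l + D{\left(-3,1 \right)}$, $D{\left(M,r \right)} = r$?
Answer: $- \frac{22407795}{1456} \approx -15390.0$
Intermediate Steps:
$b{\left(y,l \right)} = 1 + l y^{2}$ ($b{\left(y,l \right)} = y y l + 1 = y^{2} l + 1 = l y^{2} + 1 = 1 + l y^{2}$)
$v{\left(p \right)} = \frac{1}{1 + p + 36 p^{2}}$ ($v{\left(p \right)} = \frac{1}{p + \left(1 + p p 6^{2}\right)} = \frac{1}{p + \left(1 + p^{2} \cdot 36\right)} = \frac{1}{p + \left(1 + 36 p^{2}\right)} = \frac{1}{1 + p + 36 p^{2}}$)
$135 \left(-114 + v{\left(11 \right)}\right) = 135 \left(-114 + \frac{1}{1 + 11 + 36 \cdot 11^{2}}\right) = 135 \left(-114 + \frac{1}{1 + 11 + 36 \cdot 121}\right) = 135 \left(-114 + \frac{1}{1 + 11 + 4356}\right) = 135 \left(-114 + \frac{1}{4368}\right) = 135 \left(- \frac{497951}{4368}\right) = - \frac{22407795}{1456}$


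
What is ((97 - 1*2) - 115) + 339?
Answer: 319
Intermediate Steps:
((97 - 1*2) - 115) + 339 = ((97 - 2) - 115) + 339 = (95 - 115) + 339 = -20 + 339 = 319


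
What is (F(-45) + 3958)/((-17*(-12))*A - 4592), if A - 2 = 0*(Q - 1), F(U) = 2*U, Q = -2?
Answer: -967/1046 ≈ -0.92447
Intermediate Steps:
A = 2 (A = 2 + 0*(-2 - 1) = 2 + 0*(-3) = 2 + 0 = 2)
(F(-45) + 3958)/((-17*(-12))*A - 4592) = (2*(-45) + 3958)/(-17*(-12)*2 - 4592) = (-90 + 3958)/(204*2 - 4592) = 3868/(408 - 4592) = 3868/(-4184) = 3868*(-1/4184) = -967/1046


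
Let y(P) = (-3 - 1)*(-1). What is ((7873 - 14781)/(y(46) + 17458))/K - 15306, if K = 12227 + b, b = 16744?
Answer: -3871588433560/252945801 ≈ -15306.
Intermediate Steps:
y(P) = 4 (y(P) = -4*(-1) = 4)
K = 28971 (K = 12227 + 16744 = 28971)
((7873 - 14781)/(y(46) + 17458))/K - 15306 = ((7873 - 14781)/(4 + 17458))/28971 - 15306 = -6908/17462*(1/28971) - 15306 = -6908*1/17462*(1/28971) - 15306 = -3454/8731*1/28971 - 15306 = -3454/252945801 - 15306 = -3871588433560/252945801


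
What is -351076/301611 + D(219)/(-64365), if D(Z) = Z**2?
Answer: -12354190637/6471064005 ≈ -1.9091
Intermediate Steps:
-351076/301611 + D(219)/(-64365) = -351076/301611 + 219**2/(-64365) = -351076*1/301611 + 47961*(-1/64365) = -351076/301611 - 15987/21455 = -12354190637/6471064005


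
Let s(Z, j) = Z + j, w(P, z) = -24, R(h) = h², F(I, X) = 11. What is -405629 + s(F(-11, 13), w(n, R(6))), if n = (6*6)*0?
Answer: -405642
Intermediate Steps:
n = 0 (n = 36*0 = 0)
-405629 + s(F(-11, 13), w(n, R(6))) = -405629 + (11 - 24) = -405629 - 13 = -405642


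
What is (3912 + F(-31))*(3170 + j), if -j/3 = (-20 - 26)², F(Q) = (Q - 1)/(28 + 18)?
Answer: -285892880/23 ≈ -1.2430e+7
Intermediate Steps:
F(Q) = -1/46 + Q/46 (F(Q) = (-1 + Q)/46 = (-1 + Q)*(1/46) = -1/46 + Q/46)
j = -6348 (j = -3*(-20 - 26)² = -3*(-46)² = -3*2116 = -6348)
(3912 + F(-31))*(3170 + j) = (3912 + (-1/46 + (1/46)*(-31)))*(3170 - 6348) = (3912 + (-1/46 - 31/46))*(-3178) = (3912 - 16/23)*(-3178) = (89960/23)*(-3178) = -285892880/23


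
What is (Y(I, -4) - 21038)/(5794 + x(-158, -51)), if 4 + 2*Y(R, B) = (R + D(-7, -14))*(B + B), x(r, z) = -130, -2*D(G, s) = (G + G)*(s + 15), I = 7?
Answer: -879/236 ≈ -3.7246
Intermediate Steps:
D(G, s) = -G*(15 + s) (D(G, s) = -(G + G)*(s + 15)/2 = -2*G*(15 + s)/2 = -G*(15 + s))
Y(R, B) = -2 + B*(7 + R) (Y(R, B) = -2 + ((R - 1*(-7)*(15 - 14))*(B + B))/2 = -2 + ((R - 1*(-7)*1)*(2*B))/2 = -2 + ((R + 7)*(2*B))/2 = -2 + ((7 + R)*(2*B))/2 = -2 + (2*B*(7 + R))/2 = -2 + B*(7 + R))
(Y(I, -4) - 21038)/(5794 + x(-158, -51)) = ((-2 + 7*(-4) - 4*7) - 21038)/(5794 - 130) = ((-2 - 28 - 28) - 21038)/5664 = (-58 - 21038)*(1/5664) = -21096*1/5664 = -879/236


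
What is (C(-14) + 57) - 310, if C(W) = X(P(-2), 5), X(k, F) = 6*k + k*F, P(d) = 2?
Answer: -231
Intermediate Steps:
X(k, F) = 6*k + F*k
C(W) = 22 (C(W) = 2*(6 + 5) = 2*11 = 22)
(C(-14) + 57) - 310 = (22 + 57) - 310 = 79 - 310 = -231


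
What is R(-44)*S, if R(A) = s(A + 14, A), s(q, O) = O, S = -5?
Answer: 220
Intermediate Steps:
R(A) = A
R(-44)*S = -44*(-5) = 220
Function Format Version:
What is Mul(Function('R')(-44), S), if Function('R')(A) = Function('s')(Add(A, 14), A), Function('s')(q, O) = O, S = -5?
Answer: 220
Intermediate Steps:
Function('R')(A) = A
Mul(Function('R')(-44), S) = Mul(-44, -5) = 220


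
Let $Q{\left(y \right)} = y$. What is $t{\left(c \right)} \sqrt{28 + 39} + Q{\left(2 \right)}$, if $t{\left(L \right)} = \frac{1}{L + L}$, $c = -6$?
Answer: $2 - \frac{\sqrt{67}}{12} \approx 1.3179$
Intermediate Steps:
$t{\left(L \right)} = \frac{1}{2 L}$
$t{\left(c \right)} \sqrt{28 + 39} + Q{\left(2 \right)} = \frac{1}{2 \left(-6\right)} \sqrt{28 + 39} + 2 = \frac{1}{2} \left(- \frac{1}{6}\right) \sqrt{67} + 2 = - \frac{\sqrt{67}}{12} + 2 = 2 - \frac{\sqrt{67}}{12}$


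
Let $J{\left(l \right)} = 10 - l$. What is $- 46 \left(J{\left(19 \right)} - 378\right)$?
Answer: $17802$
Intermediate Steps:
$- 46 \left(J{\left(19 \right)} - 378\right) = - 46 \left(\left(10 - 19\right) - 378\right) = - 46 \left(-9 - 378\right) = \left(-46\right) \left(-387\right) = 17802$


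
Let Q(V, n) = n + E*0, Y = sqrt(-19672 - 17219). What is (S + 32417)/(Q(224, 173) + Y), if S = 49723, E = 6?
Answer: 710511/3341 - 12321*I*sqrt(4099)/3341 ≈ 212.66 - 236.11*I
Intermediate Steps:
Y = 3*I*sqrt(4099) (Y = sqrt(-36891) = 3*I*sqrt(4099) ≈ 192.07*I)
Q(V, n) = n (Q(V, n) = n + 6*0 = n + 0 = n)
(S + 32417)/(Q(224, 173) + Y) = (49723 + 32417)/(173 + 3*I*sqrt(4099)) = 82140/(173 + 3*I*sqrt(4099))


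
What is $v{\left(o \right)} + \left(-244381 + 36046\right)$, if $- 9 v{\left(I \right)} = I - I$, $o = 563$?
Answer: $-208335$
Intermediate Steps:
$v{\left(I \right)} = 0$ ($v{\left(I \right)} = - \frac{I - I}{9} = \left(- \frac{1}{9}\right) 0 = 0$)
$v{\left(o \right)} + \left(-244381 + 36046\right) = 0 + \left(-244381 + 36046\right) = 0 - 208335 = -208335$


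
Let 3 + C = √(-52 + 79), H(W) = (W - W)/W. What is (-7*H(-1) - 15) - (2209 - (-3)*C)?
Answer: -2215 - 9*√3 ≈ -2230.6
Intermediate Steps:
H(W) = 0 (H(W) = 0/W = 0)
C = -3 + 3*√3 (C = -3 + √(-52 + 79) = -3 + √27 = -3 + 3*√3 ≈ 2.1962)
(-7*H(-1) - 15) - (2209 - (-3)*C) = (-7*0 - 15) - (2209 - (-3)*(-3 + 3*√3)) = (0 - 15) - (2209 - (9 - 9*√3)) = -15 - (2209 + (-9 + 9*√3)) = -15 - (2200 + 9*√3) = -15 + (-2200 - 9*√3) = -2215 - 9*√3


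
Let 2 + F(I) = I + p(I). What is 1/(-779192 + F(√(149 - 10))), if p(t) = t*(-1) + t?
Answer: -779194/607143289497 - √139/607143289497 ≈ -1.2834e-6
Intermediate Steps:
p(t) = 0 (p(t) = -t + t = 0)
F(I) = -2 + I (F(I) = -2 + (I + 0) = -2 + I)
1/(-779192 + F(√(149 - 10))) = 1/(-779192 + (-2 + √(149 - 10))) = 1/(-779192 + (-2 + √139)) = 1/(-779194 + √139)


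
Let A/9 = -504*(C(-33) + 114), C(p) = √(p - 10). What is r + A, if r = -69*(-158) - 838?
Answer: -507040 - 4536*I*√43 ≈ -5.0704e+5 - 29745.0*I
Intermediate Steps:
C(p) = √(-10 + p)
r = 10064 (r = 10902 - 838 = 10064)
A = -517104 - 4536*I*√43 (A = 9*(-504*(√(-10 - 33) + 114)) = 9*(-504*(√(-43) + 114)) = 9*(-504*(I*√43 + 114)) = 9*(-504*(114 + I*√43)) = 9*(-57456 - 504*I*√43) = -517104 - 4536*I*√43 ≈ -5.171e+5 - 29745.0*I)
r + A = 10064 + (-517104 - 4536*I*√43) = -507040 - 4536*I*√43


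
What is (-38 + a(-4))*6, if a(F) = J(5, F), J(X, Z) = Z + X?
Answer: -222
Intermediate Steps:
J(X, Z) = X + Z
a(F) = 5 + F
(-38 + a(-4))*6 = (-38 + (5 - 4))*6 = (-38 + 1)*6 = -37*6 = -222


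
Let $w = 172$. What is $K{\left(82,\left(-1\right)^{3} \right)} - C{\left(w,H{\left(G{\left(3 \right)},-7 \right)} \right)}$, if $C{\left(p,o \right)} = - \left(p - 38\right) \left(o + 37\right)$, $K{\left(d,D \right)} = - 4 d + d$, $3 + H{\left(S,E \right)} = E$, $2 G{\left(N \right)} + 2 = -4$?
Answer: $3372$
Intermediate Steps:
$G{\left(N \right)} = -3$ ($G{\left(N \right)} = -1 + \frac{1}{2} \left(-4\right) = -1 - 2 = -3$)
$H{\left(S,E \right)} = -3 + E$
$K{\left(d,D \right)} = - 3 d$
$C{\left(p,o \right)} = - \left(-38 + p\right) \left(37 + o\right)$
$K{\left(82,\left(-1\right)^{3} \right)} - C{\left(w,H{\left(G{\left(3 \right)},-7 \right)} \right)} = \left(-3\right) 82 - \left(1406 - 6364 + 38 \left(-3 - 7\right) - \left(-3 - 7\right) 172\right) = -246 - \left(1406 - 6364 + 38 \left(-10\right) - \left(-10\right) 172\right) = -246 - \left(1406 - 6364 - 380 + 1720\right) = -246 - -3618 = -246 + 3618 = 3372$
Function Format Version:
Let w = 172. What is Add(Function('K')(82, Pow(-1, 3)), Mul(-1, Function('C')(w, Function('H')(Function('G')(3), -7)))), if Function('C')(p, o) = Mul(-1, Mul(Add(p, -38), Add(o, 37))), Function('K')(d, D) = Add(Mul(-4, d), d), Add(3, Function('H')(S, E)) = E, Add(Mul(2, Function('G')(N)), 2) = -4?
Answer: 3372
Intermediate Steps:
Function('G')(N) = -3 (Function('G')(N) = Add(-1, Mul(Rational(1, 2), -4)) = Add(-1, -2) = -3)
Function('H')(S, E) = Add(-3, E)
Function('K')(d, D) = Mul(-3, d)
Function('C')(p, o) = Mul(-1, Add(-38, p), Add(37, o)) (Function('C')(p, o) = Mul(-1, Mul(Add(-38, p), Add(37, o))) = Mul(-1, Add(-38, p), Add(37, o)))
Add(Function('K')(82, Pow(-1, 3)), Mul(-1, Function('C')(w, Function('H')(Function('G')(3), -7)))) = Add(Mul(-3, 82), Mul(-1, Add(1406, Mul(-37, 172), Mul(38, Add(-3, -7)), Mul(-1, Add(-3, -7), 172)))) = Add(-246, Mul(-1, Add(1406, -6364, Mul(38, -10), Mul(-1, -10, 172)))) = Add(-246, Mul(-1, Add(1406, -6364, -380, 1720))) = Add(-246, Mul(-1, -3618)) = Add(-246, 3618) = 3372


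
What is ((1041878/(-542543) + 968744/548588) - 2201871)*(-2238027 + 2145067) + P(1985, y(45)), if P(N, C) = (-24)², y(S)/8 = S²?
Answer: 15230301296702853877536/74408144821 ≈ 2.0469e+11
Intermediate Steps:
y(S) = 8*S²
P(N, C) = 576
((1041878/(-542543) + 968744/548588) - 2201871)*(-2238027 + 2145067) + P(1985, y(45)) = ((1041878/(-542543) + 968744/548588) - 2201871)*(-2238027 + 2145067) + 576 = ((1041878*(-1/542543) + 968744*(1/548588)) - 2201871)*(-92960) + 576 = ((-1041878/542543 + 242186/137147) - 2201871)*(-92960) + 576 = (-11494123068/74408144821 - 2201871)*(-92960) + 576 = -163837147739283159/74408144821*(-92960) + 576 = 15230301253843762460640/74408144821 + 576 = 15230301296702853877536/74408144821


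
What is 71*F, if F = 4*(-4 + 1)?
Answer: -852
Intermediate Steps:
F = -12 (F = 4*(-3) = -12)
71*F = 71*(-12) = -852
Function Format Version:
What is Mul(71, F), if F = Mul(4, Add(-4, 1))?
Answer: -852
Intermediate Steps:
F = -12 (F = Mul(4, -3) = -12)
Mul(71, F) = Mul(71, -12) = -852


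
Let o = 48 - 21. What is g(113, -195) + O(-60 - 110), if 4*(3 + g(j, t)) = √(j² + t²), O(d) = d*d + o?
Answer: 28924 + √50794/4 ≈ 28980.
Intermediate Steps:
o = 27
O(d) = 27 + d² (O(d) = d*d + 27 = d² + 27 = 27 + d²)
g(j, t) = -3 + √(j² + t²)/4
g(113, -195) + O(-60 - 110) = (-3 + √(113² + (-195)²)/4) + (27 + (-60 - 110)²) = (-3 + √(12769 + 38025)/4) + (27 + (-170)²) = (-3 + √50794/4) + (27 + 28900) = (-3 + √50794/4) + 28927 = 28924 + √50794/4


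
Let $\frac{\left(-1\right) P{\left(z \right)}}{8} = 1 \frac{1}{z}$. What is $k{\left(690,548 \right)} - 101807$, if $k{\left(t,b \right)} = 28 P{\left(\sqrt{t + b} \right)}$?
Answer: $-101807 - \frac{112 \sqrt{1238}}{619} \approx -1.0181 \cdot 10^{5}$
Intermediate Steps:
$P{\left(z \right)} = - \frac{8}{z}$ ($P{\left(z \right)} = - 8 \cdot 1 \frac{1}{z} = - \frac{8}{z}$)
$k{\left(t,b \right)} = - \frac{224}{\sqrt{b + t}}$ ($k{\left(t,b \right)} = 28 \left(- \frac{8}{\sqrt{t + b}}\right) = 28 \left(- \frac{8}{\sqrt{b + t}}\right) = - \frac{224}{\sqrt{b + t}}$)
$k{\left(690,548 \right)} - 101807 = - \frac{224}{\sqrt{548 + 690}} - 101807 = - \frac{224}{\sqrt{1238}} - 101807 = - 224 \frac{\sqrt{1238}}{1238} - 101807 = - \frac{112 \sqrt{1238}}{619} - 101807 = -101807 - \frac{112 \sqrt{1238}}{619}$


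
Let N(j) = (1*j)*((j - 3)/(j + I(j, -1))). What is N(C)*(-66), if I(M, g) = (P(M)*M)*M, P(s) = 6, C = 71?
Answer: -4488/427 ≈ -10.511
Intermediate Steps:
I(M, g) = 6*M**2 (I(M, g) = (6*M)*M = 6*M**2)
N(j) = j*(-3 + j)/(j + 6*j**2) (N(j) = (1*j)*((j - 3)/(j + 6*j**2)) = j*((-3 + j)/(j + 6*j**2)) = j*(-3 + j)/(j + 6*j**2))
N(C)*(-66) = ((-3 + 71)/(1 + 6*71))*(-66) = (68/(1 + 426))*(-66) = (68/427)*(-66) = -4488/427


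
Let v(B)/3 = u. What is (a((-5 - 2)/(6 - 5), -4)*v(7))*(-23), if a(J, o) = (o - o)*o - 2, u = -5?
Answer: -690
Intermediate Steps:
v(B) = -15 (v(B) = 3*(-5) = -15)
a(J, o) = -2 (a(J, o) = 0*o - 2 = 0 - 2 = -2)
(a((-5 - 2)/(6 - 5), -4)*v(7))*(-23) = -2*(-15)*(-23) = 30*(-23) = -690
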